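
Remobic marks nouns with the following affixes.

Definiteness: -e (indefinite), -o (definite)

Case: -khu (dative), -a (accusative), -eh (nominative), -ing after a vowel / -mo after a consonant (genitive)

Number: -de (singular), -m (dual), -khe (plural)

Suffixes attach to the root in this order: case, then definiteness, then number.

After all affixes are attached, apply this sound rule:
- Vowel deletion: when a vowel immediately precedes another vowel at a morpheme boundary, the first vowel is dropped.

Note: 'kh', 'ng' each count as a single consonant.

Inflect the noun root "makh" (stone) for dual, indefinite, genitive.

Attach case genitive -mo (after consonant 'kh') → makhmo.
Attach definiteness indefinite -e → makhmoe.
Attach number dual -m → makhmoem.
Apply vowel deletion: makhmoem → makhmem.

makhmem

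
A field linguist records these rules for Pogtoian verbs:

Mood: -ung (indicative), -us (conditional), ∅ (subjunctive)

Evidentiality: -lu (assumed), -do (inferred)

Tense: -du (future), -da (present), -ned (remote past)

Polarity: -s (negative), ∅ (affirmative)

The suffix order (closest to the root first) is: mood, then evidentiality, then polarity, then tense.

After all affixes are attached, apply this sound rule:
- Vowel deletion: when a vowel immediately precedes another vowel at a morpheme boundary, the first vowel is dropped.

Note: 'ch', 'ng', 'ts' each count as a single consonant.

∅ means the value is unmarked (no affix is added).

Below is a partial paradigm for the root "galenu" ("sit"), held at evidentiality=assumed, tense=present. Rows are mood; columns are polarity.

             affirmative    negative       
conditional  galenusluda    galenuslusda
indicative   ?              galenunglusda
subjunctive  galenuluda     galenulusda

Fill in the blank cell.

galenungluda

Attach mood indicative -ung → galenuung.
Attach evidentiality assumed -lu → galenuunglu.
polarity = affirmative: zero marking, form stays galenuunglu.
Attach tense present -da → galenuungluda.
Apply vowel deletion: galenuungluda → galenungluda.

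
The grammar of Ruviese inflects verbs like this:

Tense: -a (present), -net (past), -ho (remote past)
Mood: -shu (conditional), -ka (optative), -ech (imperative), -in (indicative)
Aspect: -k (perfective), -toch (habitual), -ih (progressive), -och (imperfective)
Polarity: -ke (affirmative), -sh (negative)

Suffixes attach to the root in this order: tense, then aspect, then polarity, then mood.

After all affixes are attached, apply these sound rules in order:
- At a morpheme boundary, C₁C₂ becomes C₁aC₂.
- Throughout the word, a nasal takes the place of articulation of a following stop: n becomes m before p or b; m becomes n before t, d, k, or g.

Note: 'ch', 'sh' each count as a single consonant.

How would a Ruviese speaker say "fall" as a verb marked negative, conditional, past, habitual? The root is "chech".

Attach tense past -net → chechnet.
Attach aspect habitual -toch → chechnettoch.
Attach polarity negative -sh → chechnettochsh.
Attach mood conditional -shu → chechnettochshshu.
Apply epenthesis: chechnettochshshu → chechanetatochashashu.
Nasal assimilation: no change.

chechanetatochashashu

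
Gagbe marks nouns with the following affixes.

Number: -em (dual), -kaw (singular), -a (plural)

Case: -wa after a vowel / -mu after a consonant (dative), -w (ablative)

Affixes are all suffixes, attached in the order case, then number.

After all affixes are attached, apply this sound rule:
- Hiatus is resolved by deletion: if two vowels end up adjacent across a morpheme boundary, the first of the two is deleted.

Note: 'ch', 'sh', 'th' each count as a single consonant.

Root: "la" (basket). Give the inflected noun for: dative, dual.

lawem

Attach case dative -wa (after vowel 'a') → lawa.
Attach number dual -em → lawaem.
Apply vowel deletion: lawaem → lawem.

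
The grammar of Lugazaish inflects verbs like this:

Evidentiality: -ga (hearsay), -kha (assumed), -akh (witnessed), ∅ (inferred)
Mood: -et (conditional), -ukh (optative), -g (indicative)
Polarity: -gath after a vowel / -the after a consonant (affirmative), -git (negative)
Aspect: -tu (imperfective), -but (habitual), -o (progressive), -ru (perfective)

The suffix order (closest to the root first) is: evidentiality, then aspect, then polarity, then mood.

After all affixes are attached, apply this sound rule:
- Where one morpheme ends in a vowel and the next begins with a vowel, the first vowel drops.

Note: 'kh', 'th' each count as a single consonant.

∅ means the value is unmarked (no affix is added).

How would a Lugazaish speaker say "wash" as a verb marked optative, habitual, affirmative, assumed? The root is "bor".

Attach evidentiality assumed -kha → borkha.
Attach aspect habitual -but → borkhabut.
Attach polarity affirmative -the (after consonant 't') → borkhabutthe.
Attach mood optative -ukh → borkhabuttheukh.
Apply vowel deletion: borkhabuttheukh → borkhabutthukh.

borkhabutthukh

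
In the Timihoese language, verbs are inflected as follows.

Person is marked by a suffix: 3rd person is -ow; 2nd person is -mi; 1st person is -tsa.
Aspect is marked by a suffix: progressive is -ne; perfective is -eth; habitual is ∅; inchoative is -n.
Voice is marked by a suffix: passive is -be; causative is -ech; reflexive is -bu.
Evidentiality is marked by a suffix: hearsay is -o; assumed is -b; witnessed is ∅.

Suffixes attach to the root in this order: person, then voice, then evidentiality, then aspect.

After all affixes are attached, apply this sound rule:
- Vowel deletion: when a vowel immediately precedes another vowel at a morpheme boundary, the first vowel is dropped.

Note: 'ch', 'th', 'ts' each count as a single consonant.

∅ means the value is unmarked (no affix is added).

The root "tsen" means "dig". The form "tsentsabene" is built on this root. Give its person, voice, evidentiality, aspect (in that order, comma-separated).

Segment: tsen-tsa-be-ne.
person: -tsa → 1st person.
voice: -be → passive.
evidentiality: ∅ → witnessed.
aspect: -ne → progressive.

1st person, passive, witnessed, progressive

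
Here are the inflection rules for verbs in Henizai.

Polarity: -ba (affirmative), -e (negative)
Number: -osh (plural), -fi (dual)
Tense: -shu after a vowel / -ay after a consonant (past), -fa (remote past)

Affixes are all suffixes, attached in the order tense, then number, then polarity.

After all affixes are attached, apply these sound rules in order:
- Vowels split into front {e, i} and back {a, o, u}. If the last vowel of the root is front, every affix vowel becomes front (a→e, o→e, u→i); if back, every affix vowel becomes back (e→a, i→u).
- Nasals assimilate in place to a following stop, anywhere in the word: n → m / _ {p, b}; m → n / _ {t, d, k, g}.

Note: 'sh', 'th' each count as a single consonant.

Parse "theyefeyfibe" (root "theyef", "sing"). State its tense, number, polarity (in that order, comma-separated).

past, dual, affirmative

Segment: theyef-ay-fi-ba.
tense: -shu/ay → past.
number: -fi → dual.
polarity: -ba → affirmative.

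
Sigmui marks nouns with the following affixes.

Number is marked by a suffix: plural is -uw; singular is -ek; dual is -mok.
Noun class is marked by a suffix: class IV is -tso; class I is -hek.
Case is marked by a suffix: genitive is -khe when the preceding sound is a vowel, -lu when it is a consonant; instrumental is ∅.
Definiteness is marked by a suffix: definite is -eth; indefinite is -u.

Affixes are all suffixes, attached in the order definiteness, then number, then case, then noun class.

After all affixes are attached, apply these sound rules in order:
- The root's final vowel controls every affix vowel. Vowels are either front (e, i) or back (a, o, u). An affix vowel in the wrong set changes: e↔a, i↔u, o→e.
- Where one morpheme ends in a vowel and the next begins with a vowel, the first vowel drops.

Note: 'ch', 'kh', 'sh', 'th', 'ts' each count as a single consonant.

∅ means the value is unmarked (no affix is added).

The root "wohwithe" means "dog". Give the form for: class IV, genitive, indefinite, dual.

wohwithimeklitse

Attach definiteness indefinite -u → wohwitheu.
Attach number dual -mok → wohwitheumok.
Attach case genitive -lu (after consonant 'k') → wohwitheumoklu.
Attach noun class class IV -tso → wohwitheumoklutso.
Apply vowel harmony: wohwitheumoklutso → wohwitheimeklitse.
Apply vowel deletion: wohwitheimeklitse → wohwithimeklitse.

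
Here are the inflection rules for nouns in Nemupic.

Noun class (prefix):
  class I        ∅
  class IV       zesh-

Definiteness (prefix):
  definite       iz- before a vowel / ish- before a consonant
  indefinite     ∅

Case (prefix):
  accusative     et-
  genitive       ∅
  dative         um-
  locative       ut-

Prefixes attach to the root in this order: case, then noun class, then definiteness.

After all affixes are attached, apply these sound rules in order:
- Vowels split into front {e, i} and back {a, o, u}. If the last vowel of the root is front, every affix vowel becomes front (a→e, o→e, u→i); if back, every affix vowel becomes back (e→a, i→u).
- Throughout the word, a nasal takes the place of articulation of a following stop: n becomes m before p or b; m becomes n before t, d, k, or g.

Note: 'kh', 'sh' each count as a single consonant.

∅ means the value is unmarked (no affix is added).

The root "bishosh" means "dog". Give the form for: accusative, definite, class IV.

ushzashatbishosh

Attach case accusative et- → etbishosh.
Attach noun class class IV zesh- → zeshetbishosh.
Attach definiteness definite ish- (before consonant 'z') → ishzeshetbishosh.
Apply vowel harmony: ishzeshetbishosh → ushzashatbishosh.
Nasal assimilation: no change.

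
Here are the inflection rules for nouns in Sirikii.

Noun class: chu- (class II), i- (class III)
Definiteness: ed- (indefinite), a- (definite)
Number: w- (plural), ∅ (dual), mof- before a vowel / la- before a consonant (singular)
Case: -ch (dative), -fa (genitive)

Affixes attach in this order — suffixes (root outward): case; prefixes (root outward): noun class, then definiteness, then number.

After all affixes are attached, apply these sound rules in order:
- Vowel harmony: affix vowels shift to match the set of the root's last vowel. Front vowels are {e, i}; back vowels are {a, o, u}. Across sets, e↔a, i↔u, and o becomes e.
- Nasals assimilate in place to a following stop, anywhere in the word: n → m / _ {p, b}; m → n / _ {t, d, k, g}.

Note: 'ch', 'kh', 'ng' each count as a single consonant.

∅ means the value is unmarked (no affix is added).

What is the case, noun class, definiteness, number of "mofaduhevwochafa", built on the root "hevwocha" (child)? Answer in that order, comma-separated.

Segment: mof-ed-i-hevwocha-fa.
case: -fa → genitive.
noun class: i- → class III.
definiteness: ed- → indefinite.
number: mof/la- → singular.

genitive, class III, indefinite, singular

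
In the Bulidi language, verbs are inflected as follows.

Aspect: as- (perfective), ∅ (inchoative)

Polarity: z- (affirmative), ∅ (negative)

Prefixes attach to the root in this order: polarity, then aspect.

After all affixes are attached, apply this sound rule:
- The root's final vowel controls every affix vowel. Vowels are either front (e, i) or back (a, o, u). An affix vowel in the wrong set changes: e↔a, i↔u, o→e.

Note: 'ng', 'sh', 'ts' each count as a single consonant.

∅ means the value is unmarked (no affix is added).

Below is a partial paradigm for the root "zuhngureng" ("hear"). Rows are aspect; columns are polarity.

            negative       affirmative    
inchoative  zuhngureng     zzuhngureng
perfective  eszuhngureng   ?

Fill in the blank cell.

eszzuhngureng

Attach polarity affirmative z- → zzuhngureng.
Attach aspect perfective as- → aszzuhngureng.
Apply vowel harmony: aszzuhngureng → eszzuhngureng.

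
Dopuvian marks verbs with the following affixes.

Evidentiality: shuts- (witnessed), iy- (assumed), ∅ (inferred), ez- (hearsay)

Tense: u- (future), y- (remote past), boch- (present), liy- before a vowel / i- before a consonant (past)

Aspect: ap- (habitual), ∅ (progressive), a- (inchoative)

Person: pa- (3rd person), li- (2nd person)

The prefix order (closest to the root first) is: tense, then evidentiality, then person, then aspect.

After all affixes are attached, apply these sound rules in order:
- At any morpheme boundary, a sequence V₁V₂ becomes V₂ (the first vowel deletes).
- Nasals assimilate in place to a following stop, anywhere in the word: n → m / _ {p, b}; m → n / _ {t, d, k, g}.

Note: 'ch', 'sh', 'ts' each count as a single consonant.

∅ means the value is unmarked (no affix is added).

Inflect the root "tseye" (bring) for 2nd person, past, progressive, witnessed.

Attach tense past i- (before consonant 'ts') → itseye.
Attach evidentiality witnessed shuts- → shutsitseye.
Attach person 2nd person li- → lishutsitseye.
aspect = progressive: zero marking, form stays lishutsitseye.
Vowel deletion: no change.
Nasal assimilation: no change.

lishutsitseye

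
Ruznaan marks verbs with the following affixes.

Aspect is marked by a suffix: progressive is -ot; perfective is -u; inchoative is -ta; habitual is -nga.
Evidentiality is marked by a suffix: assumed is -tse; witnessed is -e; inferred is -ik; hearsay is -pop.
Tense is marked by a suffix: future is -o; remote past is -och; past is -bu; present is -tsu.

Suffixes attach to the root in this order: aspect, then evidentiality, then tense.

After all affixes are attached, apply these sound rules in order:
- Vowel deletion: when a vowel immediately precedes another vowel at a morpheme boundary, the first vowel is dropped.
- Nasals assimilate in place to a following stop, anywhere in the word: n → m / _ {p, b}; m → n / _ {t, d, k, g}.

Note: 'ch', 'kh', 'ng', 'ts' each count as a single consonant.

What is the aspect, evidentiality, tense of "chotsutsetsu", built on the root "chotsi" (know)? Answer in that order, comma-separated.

perfective, assumed, present

Segment: chotsi-u-tse-tsu.
aspect: -u → perfective.
evidentiality: -tse → assumed.
tense: -tsu → present.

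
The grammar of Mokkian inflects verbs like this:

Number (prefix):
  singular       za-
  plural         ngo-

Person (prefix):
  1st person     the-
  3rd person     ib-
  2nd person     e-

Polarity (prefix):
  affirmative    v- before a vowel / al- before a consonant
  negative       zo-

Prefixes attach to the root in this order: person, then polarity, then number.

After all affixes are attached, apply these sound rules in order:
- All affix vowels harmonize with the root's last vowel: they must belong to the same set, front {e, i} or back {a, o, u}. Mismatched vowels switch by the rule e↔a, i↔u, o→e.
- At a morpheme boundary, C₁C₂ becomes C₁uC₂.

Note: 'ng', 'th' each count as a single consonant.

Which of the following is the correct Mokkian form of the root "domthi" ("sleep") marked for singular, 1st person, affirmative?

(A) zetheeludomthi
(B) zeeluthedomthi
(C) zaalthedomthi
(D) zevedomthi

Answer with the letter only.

B

Attach person 1st person the- → thedomthi.
Attach polarity affirmative al- (before consonant 'th') → althedomthi.
Attach number singular za- → zaalthedomthi.
Apply vowel harmony: zaalthedomthi → zeelthedomthi.
Apply epenthesis: zeelthedomthi → zeeluthedomthi.
So the correct form is zeeluthedomthi, option (B).
(A) zetheeludomthi is wrong: it has the affixes in the wrong order.
(C) zaalthedomthi is wrong: it fails to apply the sound rule(s).
(D) zevedomthi is wrong: it uses 2nd person instead of 1st person for person.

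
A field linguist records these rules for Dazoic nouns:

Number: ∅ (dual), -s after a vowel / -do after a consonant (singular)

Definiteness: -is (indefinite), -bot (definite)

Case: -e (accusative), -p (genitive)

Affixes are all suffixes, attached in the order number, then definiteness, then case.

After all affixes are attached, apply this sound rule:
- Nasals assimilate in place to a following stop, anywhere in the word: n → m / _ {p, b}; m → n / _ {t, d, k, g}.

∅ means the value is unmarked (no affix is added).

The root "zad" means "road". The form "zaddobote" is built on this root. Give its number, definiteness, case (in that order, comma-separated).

singular, definite, accusative

Segment: zad-do-bot-e.
number: -s/do → singular.
definiteness: -bot → definite.
case: -e → accusative.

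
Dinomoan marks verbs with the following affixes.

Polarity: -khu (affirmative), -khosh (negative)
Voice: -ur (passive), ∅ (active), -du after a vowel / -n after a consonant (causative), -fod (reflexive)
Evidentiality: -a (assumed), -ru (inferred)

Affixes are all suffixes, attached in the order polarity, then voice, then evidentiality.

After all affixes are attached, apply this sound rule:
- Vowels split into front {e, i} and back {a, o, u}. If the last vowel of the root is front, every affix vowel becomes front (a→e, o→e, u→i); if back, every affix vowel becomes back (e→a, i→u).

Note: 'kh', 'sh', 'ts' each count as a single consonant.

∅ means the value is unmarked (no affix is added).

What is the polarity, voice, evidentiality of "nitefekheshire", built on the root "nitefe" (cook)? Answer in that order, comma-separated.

Segment: nitefe-khosh-ur-a.
polarity: -khosh → negative.
voice: -ur → passive.
evidentiality: -a → assumed.

negative, passive, assumed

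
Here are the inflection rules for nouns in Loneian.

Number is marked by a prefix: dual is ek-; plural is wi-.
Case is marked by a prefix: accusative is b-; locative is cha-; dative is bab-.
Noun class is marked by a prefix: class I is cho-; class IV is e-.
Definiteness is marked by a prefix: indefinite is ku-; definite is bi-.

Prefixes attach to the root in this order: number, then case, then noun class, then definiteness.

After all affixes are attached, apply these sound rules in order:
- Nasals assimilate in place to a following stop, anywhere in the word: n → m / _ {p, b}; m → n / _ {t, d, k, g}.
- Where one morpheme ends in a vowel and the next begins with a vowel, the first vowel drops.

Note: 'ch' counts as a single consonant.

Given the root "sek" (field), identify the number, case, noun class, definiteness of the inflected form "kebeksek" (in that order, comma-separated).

Segment: ku-e-b-ek-sek.
number: ek- → dual.
case: b- → accusative.
noun class: e- → class IV.
definiteness: ku- → indefinite.

dual, accusative, class IV, indefinite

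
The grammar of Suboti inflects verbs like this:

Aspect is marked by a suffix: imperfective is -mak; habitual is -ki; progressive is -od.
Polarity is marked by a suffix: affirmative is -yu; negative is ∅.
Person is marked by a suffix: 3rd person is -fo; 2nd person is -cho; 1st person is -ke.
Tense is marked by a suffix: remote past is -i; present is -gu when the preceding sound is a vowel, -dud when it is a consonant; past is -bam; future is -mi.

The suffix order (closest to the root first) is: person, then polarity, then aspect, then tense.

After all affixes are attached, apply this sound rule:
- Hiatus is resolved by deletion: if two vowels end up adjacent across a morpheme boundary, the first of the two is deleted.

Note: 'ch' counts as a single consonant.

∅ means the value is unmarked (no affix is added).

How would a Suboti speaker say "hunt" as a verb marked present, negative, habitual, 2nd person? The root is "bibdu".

Attach person 2nd person -cho → bibducho.
polarity = negative: zero marking, form stays bibducho.
Attach aspect habitual -ki → bibduchoki.
Attach tense present -gu (after vowel 'i') → bibduchokigu.
Vowel deletion: no change.

bibduchokigu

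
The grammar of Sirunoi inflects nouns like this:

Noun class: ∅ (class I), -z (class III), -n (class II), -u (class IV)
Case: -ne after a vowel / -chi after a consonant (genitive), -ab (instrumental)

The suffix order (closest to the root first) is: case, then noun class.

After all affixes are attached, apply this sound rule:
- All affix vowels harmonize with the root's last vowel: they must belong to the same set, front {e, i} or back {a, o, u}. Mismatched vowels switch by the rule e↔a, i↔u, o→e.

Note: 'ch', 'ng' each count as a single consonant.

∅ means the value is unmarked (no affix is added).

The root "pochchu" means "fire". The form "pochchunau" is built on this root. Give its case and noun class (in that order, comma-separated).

Segment: pochchu-ne-u.
case: -ne/chi → genitive.
noun class: -u → class IV.

genitive, class IV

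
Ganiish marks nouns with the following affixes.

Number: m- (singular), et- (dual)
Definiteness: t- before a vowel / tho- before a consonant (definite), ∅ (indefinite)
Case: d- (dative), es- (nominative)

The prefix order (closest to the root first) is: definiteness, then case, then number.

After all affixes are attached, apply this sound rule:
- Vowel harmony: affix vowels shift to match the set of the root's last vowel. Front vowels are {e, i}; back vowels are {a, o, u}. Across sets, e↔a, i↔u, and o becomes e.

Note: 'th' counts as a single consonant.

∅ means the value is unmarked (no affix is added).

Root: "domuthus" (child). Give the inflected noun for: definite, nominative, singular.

Attach definiteness definite tho- (before consonant 'd') → thodomuthus.
Attach case nominative es- → esthodomuthus.
Attach number singular m- → mesthodomuthus.
Apply vowel harmony: mesthodomuthus → masthodomuthus.

masthodomuthus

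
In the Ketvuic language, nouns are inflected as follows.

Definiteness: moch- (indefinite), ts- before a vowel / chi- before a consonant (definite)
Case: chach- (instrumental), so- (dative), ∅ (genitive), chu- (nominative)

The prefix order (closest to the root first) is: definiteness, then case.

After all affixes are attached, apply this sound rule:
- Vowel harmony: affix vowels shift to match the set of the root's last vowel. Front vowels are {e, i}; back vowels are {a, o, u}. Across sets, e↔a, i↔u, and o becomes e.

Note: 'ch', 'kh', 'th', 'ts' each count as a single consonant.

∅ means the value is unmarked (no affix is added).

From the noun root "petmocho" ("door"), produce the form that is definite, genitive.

chupetmocho

Attach definiteness definite chi- (before consonant 'p') → chipetmocho.
case = genitive: zero marking, form stays chipetmocho.
Apply vowel harmony: chipetmocho → chupetmocho.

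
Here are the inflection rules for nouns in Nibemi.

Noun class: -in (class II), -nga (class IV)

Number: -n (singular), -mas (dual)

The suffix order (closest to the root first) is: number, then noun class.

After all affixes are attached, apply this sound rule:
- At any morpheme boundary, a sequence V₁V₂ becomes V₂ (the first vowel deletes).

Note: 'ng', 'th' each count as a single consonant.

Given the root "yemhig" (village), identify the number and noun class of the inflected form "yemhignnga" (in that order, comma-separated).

Segment: yemhig-n-nga.
number: -n → singular.
noun class: -nga → class IV.

singular, class IV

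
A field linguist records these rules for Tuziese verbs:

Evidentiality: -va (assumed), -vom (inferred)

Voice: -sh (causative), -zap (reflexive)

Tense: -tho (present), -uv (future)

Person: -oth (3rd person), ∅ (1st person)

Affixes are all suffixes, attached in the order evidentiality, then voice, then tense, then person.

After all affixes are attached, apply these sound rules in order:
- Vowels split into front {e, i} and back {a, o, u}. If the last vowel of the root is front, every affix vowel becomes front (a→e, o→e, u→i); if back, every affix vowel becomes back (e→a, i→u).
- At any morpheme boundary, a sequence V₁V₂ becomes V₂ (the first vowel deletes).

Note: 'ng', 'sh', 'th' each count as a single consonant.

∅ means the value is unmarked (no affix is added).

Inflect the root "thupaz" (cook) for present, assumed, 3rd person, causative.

Attach evidentiality assumed -va → thupazva.
Attach voice causative -sh → thupazvash.
Attach tense present -tho → thupazvashtho.
Attach person 3rd person -oth → thupazvashthooth.
Vowel harmony: no change.
Apply vowel deletion: thupazvashthooth → thupazvashthoth.

thupazvashthoth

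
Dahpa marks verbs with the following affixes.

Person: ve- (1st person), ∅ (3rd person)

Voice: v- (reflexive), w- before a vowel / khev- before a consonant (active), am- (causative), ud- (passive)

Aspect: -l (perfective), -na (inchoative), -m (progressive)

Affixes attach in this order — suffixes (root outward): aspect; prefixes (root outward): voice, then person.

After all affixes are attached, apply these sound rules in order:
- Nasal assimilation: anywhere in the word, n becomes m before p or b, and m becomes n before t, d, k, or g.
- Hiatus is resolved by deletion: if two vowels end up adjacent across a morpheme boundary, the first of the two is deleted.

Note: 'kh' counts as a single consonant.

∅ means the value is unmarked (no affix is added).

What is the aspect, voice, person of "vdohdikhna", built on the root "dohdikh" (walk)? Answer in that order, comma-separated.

Segment: v-dohdikh-na.
aspect: -na → inchoative.
voice: v- → reflexive.
person: ∅ → 3rd person.

inchoative, reflexive, 3rd person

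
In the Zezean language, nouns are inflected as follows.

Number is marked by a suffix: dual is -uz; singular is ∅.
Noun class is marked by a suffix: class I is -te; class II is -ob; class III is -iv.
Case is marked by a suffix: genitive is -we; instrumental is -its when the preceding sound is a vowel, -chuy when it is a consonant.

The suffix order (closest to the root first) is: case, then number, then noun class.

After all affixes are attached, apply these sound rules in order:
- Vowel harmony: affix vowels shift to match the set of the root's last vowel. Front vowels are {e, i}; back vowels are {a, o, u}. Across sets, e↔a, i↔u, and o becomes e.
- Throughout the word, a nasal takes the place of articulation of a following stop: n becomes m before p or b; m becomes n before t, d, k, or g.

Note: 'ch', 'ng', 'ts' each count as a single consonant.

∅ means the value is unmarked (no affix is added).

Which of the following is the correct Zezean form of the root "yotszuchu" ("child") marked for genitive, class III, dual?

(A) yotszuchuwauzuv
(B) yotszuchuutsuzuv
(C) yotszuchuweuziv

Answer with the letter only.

Attach case genitive -we → yotszuchuwe.
Attach number dual -uz → yotszuchuweuz.
Attach noun class class III -iv → yotszuchuweuziv.
Apply vowel harmony: yotszuchuweuziv → yotszuchuwauzuv.
Nasal assimilation: no change.
So the correct form is yotszuchuwauzuv, option (A).
(C) yotszuchuweuziv is wrong: it fails to apply the sound rule(s).
(B) yotszuchuutsuzuv is wrong: it uses instrumental instead of genitive for case.

A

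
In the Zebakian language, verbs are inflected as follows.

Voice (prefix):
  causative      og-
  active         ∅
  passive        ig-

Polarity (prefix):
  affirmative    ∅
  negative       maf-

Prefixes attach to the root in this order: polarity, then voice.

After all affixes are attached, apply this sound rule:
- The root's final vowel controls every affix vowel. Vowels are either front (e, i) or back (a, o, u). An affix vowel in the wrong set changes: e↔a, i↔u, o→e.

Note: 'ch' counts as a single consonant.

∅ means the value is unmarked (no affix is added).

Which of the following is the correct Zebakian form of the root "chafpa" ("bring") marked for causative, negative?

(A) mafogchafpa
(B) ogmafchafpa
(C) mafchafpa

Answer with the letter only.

Attach polarity negative maf- → mafchafpa.
Attach voice causative og- → ogmafchafpa.
Vowel harmony: no change.
So the correct form is ogmafchafpa, option (B).
(A) mafogchafpa is wrong: it has the affixes in the wrong order.
(C) mafchafpa is wrong: it uses active instead of causative for voice.

B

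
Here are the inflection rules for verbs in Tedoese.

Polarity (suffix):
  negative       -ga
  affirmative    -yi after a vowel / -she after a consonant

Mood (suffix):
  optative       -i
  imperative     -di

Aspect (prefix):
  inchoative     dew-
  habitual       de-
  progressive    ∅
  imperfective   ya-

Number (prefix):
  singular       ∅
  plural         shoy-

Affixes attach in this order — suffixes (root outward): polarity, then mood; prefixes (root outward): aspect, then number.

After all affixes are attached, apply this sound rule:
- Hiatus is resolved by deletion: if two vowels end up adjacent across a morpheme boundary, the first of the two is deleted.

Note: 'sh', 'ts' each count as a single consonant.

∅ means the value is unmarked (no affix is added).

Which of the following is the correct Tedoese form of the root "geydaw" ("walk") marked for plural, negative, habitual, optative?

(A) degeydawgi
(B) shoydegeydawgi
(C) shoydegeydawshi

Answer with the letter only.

Attach aspect habitual de- → degeydaw.
Attach polarity negative -ga → degeydawga.
Attach mood optative -i → degeydawgai.
Attach number plural shoy- → shoydegeydawgai.
Apply vowel deletion: shoydegeydawgai → shoydegeydawgi.
So the correct form is shoydegeydawgi, option (B).
(C) shoydegeydawshi is wrong: it uses affirmative instead of negative for polarity.
(A) degeydawgi is wrong: it uses singular instead of plural for number.

B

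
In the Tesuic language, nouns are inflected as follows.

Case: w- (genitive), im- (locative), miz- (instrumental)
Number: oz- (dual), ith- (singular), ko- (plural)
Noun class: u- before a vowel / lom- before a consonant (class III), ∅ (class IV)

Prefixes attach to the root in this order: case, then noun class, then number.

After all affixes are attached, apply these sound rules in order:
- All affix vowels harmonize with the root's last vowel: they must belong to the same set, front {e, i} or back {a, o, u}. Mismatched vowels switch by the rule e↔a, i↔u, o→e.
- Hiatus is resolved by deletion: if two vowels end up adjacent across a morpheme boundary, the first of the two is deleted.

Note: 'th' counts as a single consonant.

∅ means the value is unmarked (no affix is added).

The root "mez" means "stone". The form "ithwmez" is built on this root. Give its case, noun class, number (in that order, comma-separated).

Segment: ith-w-mez.
case: w- → genitive.
noun class: ∅ → class IV.
number: ith- → singular.

genitive, class IV, singular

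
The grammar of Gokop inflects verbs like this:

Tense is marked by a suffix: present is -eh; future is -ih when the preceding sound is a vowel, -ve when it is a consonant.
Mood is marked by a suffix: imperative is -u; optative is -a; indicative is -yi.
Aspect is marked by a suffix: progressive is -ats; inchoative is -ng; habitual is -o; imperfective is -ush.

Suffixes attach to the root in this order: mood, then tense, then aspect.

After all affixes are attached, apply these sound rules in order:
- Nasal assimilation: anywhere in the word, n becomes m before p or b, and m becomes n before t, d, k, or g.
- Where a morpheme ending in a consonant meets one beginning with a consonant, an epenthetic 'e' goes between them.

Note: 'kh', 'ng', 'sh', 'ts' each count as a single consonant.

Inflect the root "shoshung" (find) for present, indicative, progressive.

Attach mood indicative -yi → shoshungyi.
Attach tense present -eh → shoshungyieh.
Attach aspect progressive -ats → shoshungyiehats.
Nasal assimilation: no change.
Apply epenthesis: shoshungyiehats → shoshungeyiehats.

shoshungeyiehats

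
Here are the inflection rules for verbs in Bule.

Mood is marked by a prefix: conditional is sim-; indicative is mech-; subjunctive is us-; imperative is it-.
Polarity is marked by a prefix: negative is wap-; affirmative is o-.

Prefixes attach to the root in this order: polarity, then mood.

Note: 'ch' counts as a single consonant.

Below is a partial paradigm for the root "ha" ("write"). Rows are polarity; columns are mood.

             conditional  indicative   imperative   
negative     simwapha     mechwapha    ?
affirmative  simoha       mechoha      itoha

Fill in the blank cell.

Attach polarity negative wap- → wapha.
Attach mood imperative it- → itwapha.

itwapha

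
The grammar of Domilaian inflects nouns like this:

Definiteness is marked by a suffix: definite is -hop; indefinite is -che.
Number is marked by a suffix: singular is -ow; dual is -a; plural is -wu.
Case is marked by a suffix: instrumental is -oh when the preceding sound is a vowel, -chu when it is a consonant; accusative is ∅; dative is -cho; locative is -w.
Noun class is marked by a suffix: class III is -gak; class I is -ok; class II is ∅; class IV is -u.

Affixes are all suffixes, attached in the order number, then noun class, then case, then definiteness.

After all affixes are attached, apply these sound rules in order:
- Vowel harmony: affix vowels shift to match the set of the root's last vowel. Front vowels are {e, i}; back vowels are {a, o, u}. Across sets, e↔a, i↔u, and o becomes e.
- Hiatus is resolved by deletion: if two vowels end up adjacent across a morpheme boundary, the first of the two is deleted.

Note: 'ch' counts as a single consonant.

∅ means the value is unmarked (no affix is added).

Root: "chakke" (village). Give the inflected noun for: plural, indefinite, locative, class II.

chakkewiwche

Attach number plural -wu → chakkewu.
noun class = class II: zero marking, form stays chakkewu.
Attach case locative -w → chakkewuw.
Attach definiteness indefinite -che → chakkewuwche.
Apply vowel harmony: chakkewuwche → chakkewiwche.
Vowel deletion: no change.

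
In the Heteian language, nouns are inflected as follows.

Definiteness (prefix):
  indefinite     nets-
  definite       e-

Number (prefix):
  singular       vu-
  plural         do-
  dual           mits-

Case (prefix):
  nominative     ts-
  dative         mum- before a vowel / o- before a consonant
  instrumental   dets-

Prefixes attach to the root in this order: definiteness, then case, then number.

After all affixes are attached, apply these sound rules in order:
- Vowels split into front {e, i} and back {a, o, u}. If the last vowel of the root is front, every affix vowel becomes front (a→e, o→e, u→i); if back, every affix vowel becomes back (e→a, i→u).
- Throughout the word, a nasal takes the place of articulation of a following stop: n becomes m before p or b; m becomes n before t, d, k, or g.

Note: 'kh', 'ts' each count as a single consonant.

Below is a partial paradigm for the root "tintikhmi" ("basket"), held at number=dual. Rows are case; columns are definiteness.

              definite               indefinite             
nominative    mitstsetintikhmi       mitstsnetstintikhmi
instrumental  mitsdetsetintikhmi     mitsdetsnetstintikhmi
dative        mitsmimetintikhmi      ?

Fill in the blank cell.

Attach definiteness indefinite nets- → netstintikhmi.
Attach case dative o- (before consonant 'n') → onetstintikhmi.
Attach number dual mits- → mitsonetstintikhmi.
Apply vowel harmony: mitsonetstintikhmi → mitsenetstintikhmi.
Nasal assimilation: no change.

mitsenetstintikhmi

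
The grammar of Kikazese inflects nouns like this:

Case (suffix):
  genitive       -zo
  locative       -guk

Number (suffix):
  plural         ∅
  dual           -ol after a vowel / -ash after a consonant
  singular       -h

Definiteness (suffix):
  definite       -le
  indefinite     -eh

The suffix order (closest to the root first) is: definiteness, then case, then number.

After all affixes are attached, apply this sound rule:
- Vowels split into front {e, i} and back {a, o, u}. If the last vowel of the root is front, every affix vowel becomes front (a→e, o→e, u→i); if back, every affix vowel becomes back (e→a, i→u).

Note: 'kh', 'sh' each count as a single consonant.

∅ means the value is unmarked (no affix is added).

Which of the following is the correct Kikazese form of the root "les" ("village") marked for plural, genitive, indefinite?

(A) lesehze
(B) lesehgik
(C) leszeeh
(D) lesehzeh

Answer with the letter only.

Attach definiteness indefinite -eh → leseh.
Attach case genitive -zo → lesehzo.
number = plural: zero marking, form stays lesehzo.
Apply vowel harmony: lesehzo → lesehze.
So the correct form is lesehze, option (A).
(D) lesehzeh is wrong: it uses singular instead of plural for number.
(B) lesehgik is wrong: it uses locative instead of genitive for case.
(C) leszeeh is wrong: it has the affixes in the wrong order.

A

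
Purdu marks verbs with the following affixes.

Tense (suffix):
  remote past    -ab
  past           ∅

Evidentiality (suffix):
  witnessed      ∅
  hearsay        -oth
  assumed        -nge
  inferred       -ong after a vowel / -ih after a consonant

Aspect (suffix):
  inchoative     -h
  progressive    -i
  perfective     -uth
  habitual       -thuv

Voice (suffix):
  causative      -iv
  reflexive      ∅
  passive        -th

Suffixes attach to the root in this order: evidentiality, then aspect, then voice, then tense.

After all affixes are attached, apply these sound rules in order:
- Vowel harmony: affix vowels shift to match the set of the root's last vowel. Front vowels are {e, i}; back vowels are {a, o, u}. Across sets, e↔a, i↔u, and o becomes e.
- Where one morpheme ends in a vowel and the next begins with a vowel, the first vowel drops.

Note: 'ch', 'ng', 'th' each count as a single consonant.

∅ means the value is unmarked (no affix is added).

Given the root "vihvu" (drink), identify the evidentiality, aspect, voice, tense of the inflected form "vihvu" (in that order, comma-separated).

Segment: vihvu-i.
evidentiality: ∅ → witnessed.
aspect: -i → progressive.
voice: ∅ → reflexive.
tense: ∅ → past.

witnessed, progressive, reflexive, past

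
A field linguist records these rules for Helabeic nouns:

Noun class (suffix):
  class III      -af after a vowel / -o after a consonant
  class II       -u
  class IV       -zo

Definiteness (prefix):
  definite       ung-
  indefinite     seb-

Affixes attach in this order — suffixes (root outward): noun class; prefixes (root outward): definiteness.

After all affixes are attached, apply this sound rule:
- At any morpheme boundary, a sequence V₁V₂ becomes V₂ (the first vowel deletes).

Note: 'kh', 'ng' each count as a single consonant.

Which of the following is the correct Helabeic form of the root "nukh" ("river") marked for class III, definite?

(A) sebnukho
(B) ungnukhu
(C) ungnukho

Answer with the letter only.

Attach definiteness definite ung- → ungnukh.
Attach noun class class III -o (after consonant 'kh') → ungnukho.
Vowel deletion: no change.
So the correct form is ungnukho, option (C).
(B) ungnukhu is wrong: it uses class II instead of class III for noun class.
(A) sebnukho is wrong: it uses indefinite instead of definite for definiteness.

C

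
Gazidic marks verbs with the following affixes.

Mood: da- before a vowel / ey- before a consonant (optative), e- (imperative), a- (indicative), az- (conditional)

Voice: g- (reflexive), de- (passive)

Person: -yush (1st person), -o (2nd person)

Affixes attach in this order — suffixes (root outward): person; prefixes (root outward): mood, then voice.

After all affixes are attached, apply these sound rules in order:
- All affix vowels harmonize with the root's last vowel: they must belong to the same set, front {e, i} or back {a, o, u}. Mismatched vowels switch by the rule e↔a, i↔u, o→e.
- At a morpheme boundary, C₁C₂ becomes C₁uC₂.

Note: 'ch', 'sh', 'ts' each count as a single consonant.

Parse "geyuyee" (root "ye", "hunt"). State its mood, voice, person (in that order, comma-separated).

Segment: g-ey-ye-o.
mood: da/ey- → optative.
voice: g- → reflexive.
person: -o → 2nd person.

optative, reflexive, 2nd person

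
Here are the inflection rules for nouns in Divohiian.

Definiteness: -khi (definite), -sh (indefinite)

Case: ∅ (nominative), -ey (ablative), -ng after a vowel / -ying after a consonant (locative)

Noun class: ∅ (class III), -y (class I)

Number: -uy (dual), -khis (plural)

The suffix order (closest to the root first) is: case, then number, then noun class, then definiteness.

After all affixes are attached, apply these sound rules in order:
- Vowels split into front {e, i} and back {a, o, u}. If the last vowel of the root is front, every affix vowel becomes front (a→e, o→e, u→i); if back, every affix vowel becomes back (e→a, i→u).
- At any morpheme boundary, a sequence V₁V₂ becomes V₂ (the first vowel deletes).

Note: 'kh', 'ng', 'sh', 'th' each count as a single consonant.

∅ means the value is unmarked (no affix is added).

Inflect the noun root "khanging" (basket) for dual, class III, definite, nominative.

case = nominative: zero marking, form stays khanging.
Attach number dual -uy → khanginguy.
noun class = class III: zero marking, form stays khanginguy.
Attach definiteness definite -khi → khanginguykhi.
Apply vowel harmony: khanginguykhi → khangingiykhi.
Vowel deletion: no change.

khangingiykhi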